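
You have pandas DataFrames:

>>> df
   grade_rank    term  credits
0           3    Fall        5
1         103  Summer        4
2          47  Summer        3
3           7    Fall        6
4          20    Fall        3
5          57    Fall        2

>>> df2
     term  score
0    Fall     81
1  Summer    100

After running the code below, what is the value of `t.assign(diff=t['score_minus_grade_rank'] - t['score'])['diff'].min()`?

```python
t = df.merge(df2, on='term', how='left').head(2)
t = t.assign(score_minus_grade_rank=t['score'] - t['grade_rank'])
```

-103

merge on 'term' (how='left') → 6 rows:
   grade_rank    term  credits  score
0           3    Fall        5     81
1         103  Summer        4    100
2          47  Summer        3    100
3           7    Fall        6     81
4          20    Fall        3     81
5          57    Fall        2     81
take first 2 rows:
   grade_rank    term  credits  score
0           3    Fall        5     81
1         103  Summer        4    100
add column score_minus_grade_rank = t['score'] - t['grade_rank']:
   grade_rank    term  credits  score  score_minus_grade_rank
0           3    Fall        5     81                      78
1         103  Summer        4    100                      -3
add column diff = t['score_minus_grade_rank'] - t['score']:
   grade_rank    term  credits  score  score_minus_grade_rank  diff
0           3    Fall        5     81                      78    -3
1         103  Summer        4    100                      -3  -103
The min of column 'diff' is -103.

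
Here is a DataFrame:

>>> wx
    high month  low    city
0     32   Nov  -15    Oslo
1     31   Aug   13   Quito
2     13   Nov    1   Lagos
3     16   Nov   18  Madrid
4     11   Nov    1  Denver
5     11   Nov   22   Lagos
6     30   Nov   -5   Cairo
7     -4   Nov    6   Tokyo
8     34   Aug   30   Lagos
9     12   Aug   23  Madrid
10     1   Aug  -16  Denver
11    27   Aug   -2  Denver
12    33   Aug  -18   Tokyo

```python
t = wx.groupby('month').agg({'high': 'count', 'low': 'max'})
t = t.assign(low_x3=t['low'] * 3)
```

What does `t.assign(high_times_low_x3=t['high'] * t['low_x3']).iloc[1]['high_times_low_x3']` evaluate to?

group by month: count(high), max(low):
       high  low
month           
Aug       6   30
Nov       7   22
add column low_x3 = t['low'] * 3:
       high  low  low_x3
month                   
Aug       6   30      90
Nov       7   22      66
add column high_times_low_x3 = t['high'] * t['low_x3']:
       high  low  low_x3  high_times_low_x3
month                                      
Aug       6   30      90                540
Nov       7   22      66                462
Hence 462.

462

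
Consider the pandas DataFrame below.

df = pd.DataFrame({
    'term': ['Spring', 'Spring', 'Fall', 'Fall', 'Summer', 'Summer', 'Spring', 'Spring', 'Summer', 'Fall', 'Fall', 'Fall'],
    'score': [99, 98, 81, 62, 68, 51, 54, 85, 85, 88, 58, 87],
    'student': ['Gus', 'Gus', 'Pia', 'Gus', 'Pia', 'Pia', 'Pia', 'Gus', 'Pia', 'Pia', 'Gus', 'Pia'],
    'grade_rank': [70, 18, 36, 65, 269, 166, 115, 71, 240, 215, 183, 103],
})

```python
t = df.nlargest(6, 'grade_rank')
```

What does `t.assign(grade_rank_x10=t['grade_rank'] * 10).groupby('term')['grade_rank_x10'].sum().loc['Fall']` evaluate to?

3980

take 6 rows with largest grade_rank:
      term  score student  grade_rank
4   Summer     68     Pia         269
8   Summer     85     Pia         240
9     Fall     88     Pia         215
10    Fall     58     Gus         183
5   Summer     51     Pia         166
6   Spring     54     Pia         115
add column grade_rank_x10 = t['grade_rank'] * 10:
      term  score student  grade_rank  grade_rank_x10
4   Summer     68     Pia         269            2690
8   Summer     85     Pia         240            2400
9     Fall     88     Pia         215            2150
10    Fall     58     Gus         183            1830
5   Summer     51     Pia         166            1660
6   Spring     54     Pia         115            1150
group by term, sum of grade_rank_x10:
term
Fall      3980
Spring    1150
Summer    6750
Name: grade_rank_x10, dtype: int64
Taking the value at index 'Fall' gives 3980.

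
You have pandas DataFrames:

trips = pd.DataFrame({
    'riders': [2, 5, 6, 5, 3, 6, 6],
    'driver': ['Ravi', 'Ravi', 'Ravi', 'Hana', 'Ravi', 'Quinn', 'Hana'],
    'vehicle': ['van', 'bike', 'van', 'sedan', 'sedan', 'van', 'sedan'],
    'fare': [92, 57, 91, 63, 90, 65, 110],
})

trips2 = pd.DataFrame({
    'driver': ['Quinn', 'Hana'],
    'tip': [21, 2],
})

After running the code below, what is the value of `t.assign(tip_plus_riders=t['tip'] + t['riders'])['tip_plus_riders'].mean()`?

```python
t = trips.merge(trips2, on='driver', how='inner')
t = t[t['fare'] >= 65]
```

17.5

merge on 'driver' (how='inner') → 3 rows:
   riders driver vehicle  fare  tip
0       5   Hana   sedan    63    2
1       6  Quinn     van    65   21
2       6   Hana   sedan   110    2
filter rows where fare >= 65:
   riders driver vehicle  fare  tip
1       6  Quinn     van    65   21
2       6   Hana   sedan   110    2
add column tip_plus_riders = t['tip'] + t['riders']:
   riders driver vehicle  fare  tip  tip_plus_riders
1       6  Quinn     van    65   21               27
2       6   Hana   sedan   110    2                8
mean of column 'tip_plus_riders' → 17.5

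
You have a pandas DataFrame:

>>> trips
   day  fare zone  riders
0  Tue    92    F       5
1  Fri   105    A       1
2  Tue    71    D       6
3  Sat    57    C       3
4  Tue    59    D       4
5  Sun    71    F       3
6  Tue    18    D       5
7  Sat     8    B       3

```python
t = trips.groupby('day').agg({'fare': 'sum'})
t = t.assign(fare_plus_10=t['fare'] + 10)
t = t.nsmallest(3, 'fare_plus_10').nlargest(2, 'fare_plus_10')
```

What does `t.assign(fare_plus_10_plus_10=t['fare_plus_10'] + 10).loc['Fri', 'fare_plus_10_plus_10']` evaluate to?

125

group by day, sum of fare:
     fare
day      
Fri   105
Sat    65
Sun    71
Tue   240
add column fare_plus_10 = t['fare'] + 10:
     fare  fare_plus_10
day                    
Fri   105           115
Sat    65            75
Sun    71            81
Tue   240           250
take 3 rows with smallest fare_plus_10:
     fare  fare_plus_10
day                    
Sat    65            75
Sun    71            81
Fri   105           115
take 2 rows with largest fare_plus_10:
     fare  fare_plus_10
day                    
Fri   105           115
Sun    71            81
add column fare_plus_10_plus_10 = t['fare_plus_10'] + 10:
     fare  fare_plus_10  fare_plus_10_plus_10
day                                          
Fri   105           115                   125
Sun    71            81                    91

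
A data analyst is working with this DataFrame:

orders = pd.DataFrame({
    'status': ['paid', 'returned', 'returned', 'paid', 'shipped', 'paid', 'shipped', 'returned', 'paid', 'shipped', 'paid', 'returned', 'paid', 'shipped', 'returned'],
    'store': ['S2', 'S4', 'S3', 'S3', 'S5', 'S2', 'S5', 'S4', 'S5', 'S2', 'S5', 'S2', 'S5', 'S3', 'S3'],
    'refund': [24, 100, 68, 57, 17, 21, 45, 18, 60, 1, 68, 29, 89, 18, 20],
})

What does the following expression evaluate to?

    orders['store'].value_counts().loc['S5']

value_counts of store:
store
S5    5
S2    4
S3    4
S4    2
Name: count, dtype: int64
Finally, value at index 'S5' = 5.

5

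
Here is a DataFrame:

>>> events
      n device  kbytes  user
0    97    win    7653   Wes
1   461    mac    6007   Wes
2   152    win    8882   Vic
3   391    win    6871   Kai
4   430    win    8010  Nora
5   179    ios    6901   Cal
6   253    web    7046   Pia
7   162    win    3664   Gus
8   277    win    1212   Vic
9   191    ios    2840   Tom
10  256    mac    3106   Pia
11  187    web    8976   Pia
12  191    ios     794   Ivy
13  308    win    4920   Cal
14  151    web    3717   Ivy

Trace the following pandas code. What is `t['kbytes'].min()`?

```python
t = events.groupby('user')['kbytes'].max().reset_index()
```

2840

group by user, max of kbytes:
user
Cal     6901
Gus     3664
Ivy     3717
Kai     6871
Nora    8010
Pia     8976
Tom     2840
Vic     8882
Wes     7653
Name: kbytes, dtype: int64
reset_index():
   user  kbytes
0   Cal    6901
1   Gus    3664
2   Ivy    3717
3   Kai    6871
4  Nora    8010
5   Pia    8976
6   Tom    2840
7   Vic    8882
8   Wes    7653
The min of column 'kbytes' is 2840.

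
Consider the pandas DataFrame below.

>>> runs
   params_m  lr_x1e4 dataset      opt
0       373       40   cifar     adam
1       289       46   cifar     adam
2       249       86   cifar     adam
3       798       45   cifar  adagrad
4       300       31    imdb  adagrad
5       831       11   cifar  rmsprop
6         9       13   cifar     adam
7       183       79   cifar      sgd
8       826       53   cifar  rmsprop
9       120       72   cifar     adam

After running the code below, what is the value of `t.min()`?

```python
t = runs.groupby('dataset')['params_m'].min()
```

group by dataset, min of params_m:
dataset
cifar      9
imdb     300
Name: params_m, dtype: int64
So min() = 9.

9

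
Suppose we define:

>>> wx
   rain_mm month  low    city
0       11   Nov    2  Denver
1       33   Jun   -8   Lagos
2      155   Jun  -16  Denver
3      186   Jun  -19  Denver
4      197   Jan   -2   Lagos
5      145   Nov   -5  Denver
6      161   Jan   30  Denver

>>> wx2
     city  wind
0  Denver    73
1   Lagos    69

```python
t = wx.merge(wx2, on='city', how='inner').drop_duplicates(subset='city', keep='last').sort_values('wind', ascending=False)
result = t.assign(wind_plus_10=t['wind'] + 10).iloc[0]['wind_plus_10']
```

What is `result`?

83

merge on 'city' (how='inner') → 7 rows:
   rain_mm month  low    city  wind
0       11   Nov    2  Denver    73
1       33   Jun   -8   Lagos    69
2      155   Jun  -16  Denver    73
3      186   Jun  -19  Denver    73
4      197   Jan   -2   Lagos    69
5      145   Nov   -5  Denver    73
6      161   Jan   30  Denver    73
drop duplicate city (keep=last):
   rain_mm month  low    city  wind
4      197   Jan   -2   Lagos    69
6      161   Jan   30  Denver    73
sort by wind descending:
   rain_mm month  low    city  wind
6      161   Jan   30  Denver    73
4      197   Jan   -2   Lagos    69
add column wind_plus_10 = t['wind'] + 10:
   rain_mm month  low    city  wind  wind_plus_10
6      161   Jan   30  Denver    73            83
4      197   Jan   -2   Lagos    69            79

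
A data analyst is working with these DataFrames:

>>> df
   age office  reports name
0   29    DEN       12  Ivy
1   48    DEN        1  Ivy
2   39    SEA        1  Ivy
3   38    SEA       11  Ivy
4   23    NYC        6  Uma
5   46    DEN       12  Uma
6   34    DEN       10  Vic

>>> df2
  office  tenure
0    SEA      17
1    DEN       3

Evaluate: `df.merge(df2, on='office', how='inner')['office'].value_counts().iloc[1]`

merge on 'office' (how='inner') → 6 rows:
   age office  reports name  tenure
0   29    DEN       12  Ivy       3
1   48    DEN        1  Ivy       3
2   39    SEA        1  Ivy      17
3   38    SEA       11  Ivy      17
4   46    DEN       12  Uma       3
5   34    DEN       10  Vic       3
value_counts of office:
office
DEN    4
SEA    2
Name: count, dtype: int64

2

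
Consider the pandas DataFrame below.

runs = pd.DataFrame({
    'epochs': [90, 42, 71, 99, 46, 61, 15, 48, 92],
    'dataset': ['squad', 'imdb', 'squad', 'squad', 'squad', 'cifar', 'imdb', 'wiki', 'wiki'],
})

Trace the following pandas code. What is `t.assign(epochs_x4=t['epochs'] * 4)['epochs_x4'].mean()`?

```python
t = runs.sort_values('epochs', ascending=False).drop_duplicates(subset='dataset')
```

sort by epochs descending:
   epochs dataset
3      99   squad
8      92    wiki
0      90   squad
2      71   squad
5      61   cifar
7      48    wiki
4      46   squad
1      42    imdb
6      15    imdb
drop duplicate dataset (keep=first):
   epochs dataset
3      99   squad
8      92    wiki
5      61   cifar
1      42    imdb
add column epochs_x4 = t['epochs'] * 4:
   epochs dataset  epochs_x4
3      99   squad        396
8      92    wiki        368
5      61   cifar        244
1      42    imdb        168
Finally, mean of column 'epochs_x4' = 294.0.

294.0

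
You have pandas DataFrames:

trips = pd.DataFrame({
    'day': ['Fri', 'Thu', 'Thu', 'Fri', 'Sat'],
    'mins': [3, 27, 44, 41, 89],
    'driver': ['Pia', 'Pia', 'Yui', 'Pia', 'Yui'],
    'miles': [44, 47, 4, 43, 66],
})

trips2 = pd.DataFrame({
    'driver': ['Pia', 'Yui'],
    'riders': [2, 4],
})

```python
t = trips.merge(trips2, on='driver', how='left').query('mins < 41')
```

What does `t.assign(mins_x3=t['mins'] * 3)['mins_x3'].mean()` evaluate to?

merge on 'driver' (how='left') → 5 rows:
   day  mins driver  miles  riders
0  Fri     3    Pia     44       2
1  Thu    27    Pia     47       2
2  Thu    44    Yui      4       4
3  Fri    41    Pia     43       2
4  Sat    89    Yui     66       4
filter rows where mins < 41:
   day  mins driver  miles  riders
0  Fri     3    Pia     44       2
1  Thu    27    Pia     47       2
add column mins_x3 = t['mins'] * 3:
   day  mins driver  miles  riders  mins_x3
0  Fri     3    Pia     44       2        9
1  Thu    27    Pia     47       2       81
Finally, mean of column 'mins_x3' = 45.0.

45.0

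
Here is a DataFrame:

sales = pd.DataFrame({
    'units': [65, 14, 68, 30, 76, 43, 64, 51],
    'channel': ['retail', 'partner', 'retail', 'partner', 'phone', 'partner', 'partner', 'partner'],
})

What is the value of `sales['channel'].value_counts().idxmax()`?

value_counts of channel:
channel
partner    5
retail     2
phone      1
Name: count, dtype: int64
Hence partner.

partner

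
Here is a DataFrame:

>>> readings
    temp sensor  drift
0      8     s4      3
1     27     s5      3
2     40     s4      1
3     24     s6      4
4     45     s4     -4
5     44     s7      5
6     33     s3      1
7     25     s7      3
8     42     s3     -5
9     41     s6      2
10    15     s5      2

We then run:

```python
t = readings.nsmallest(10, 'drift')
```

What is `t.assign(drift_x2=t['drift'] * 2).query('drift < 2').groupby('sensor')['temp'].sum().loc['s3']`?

take 10 rows with smallest drift:
    temp sensor  drift
8     42     s3     -5
4     45     s4     -4
2     40     s4      1
6     33     s3      1
9     41     s6      2
10    15     s5      2
0      8     s4      3
1     27     s5      3
7     25     s7      3
3     24     s6      4
add column drift_x2 = t['drift'] * 2:
    temp sensor  drift  drift_x2
8     42     s3     -5       -10
4     45     s4     -4        -8
2     40     s4      1         2
6     33     s3      1         2
9     41     s6      2         4
10    15     s5      2         4
0      8     s4      3         6
1     27     s5      3         6
7     25     s7      3         6
3     24     s6      4         8
filter rows where drift < 2:
   temp sensor  drift  drift_x2
8    42     s3     -5       -10
4    45     s4     -4        -8
2    40     s4      1         2
6    33     s3      1         2
group by sensor, sum of temp:
sensor
s3    75
s4    85
Name: temp, dtype: int64

75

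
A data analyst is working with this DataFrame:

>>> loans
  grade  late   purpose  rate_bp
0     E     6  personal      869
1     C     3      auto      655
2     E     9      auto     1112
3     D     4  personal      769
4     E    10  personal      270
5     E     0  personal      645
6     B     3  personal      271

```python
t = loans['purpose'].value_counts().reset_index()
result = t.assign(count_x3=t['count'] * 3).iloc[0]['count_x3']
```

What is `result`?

value_counts of purpose:
purpose
personal    5
auto        2
Name: count, dtype: int64
reset_index():
    purpose  count
0  personal      5
1      auto      2
add column count_x3 = t['count'] * 3:
    purpose  count  count_x3
0  personal      5        15
1      auto      2         6

15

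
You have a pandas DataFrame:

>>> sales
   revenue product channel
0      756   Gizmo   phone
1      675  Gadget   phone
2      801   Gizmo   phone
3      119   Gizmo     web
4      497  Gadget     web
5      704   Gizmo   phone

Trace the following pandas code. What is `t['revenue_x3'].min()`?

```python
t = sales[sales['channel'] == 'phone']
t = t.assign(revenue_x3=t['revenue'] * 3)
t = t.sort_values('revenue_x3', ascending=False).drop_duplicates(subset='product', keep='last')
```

2025

filter rows where channel == 'phone':
   revenue product channel
0      756   Gizmo   phone
1      675  Gadget   phone
2      801   Gizmo   phone
5      704   Gizmo   phone
add column revenue_x3 = t['revenue'] * 3:
   revenue product channel  revenue_x3
0      756   Gizmo   phone        2268
1      675  Gadget   phone        2025
2      801   Gizmo   phone        2403
5      704   Gizmo   phone        2112
sort by revenue_x3 descending:
   revenue product channel  revenue_x3
2      801   Gizmo   phone        2403
0      756   Gizmo   phone        2268
5      704   Gizmo   phone        2112
1      675  Gadget   phone        2025
drop duplicate product (keep=last):
   revenue product channel  revenue_x3
5      704   Gizmo   phone        2112
1      675  Gadget   phone        2025
Finally, min of column 'revenue_x3' = 2025.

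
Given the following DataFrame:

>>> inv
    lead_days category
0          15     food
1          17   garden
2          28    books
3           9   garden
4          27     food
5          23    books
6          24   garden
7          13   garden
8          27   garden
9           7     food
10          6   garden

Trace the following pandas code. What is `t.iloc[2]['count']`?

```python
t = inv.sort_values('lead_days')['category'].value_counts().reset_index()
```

2

sort by lead_days:
    lead_days category
10          6   garden
9           7     food
3           9   garden
7          13   garden
0          15     food
1          17   garden
5          23    books
6          24   garden
4          27     food
8          27   garden
2          28    books
value_counts of category:
category
garden    6
food      3
books     2
Name: count, dtype: int64
reset_index():
  category  count
0   garden      6
1     food      3
2    books      2
Finally, value at position 2, column 'count' = 2.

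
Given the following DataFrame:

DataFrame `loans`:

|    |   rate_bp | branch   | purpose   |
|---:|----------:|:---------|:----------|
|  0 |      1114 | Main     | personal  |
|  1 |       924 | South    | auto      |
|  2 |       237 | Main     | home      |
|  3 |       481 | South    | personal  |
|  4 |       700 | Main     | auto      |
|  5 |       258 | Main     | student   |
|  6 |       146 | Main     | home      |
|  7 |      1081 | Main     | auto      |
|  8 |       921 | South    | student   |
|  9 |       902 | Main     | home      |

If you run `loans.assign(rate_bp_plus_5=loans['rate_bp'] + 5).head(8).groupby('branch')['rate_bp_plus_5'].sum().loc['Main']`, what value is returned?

add column rate_bp_plus_5 = loans['rate_bp'] + 5:
   rate_bp branch   purpose  rate_bp_plus_5
0     1114   Main  personal            1119
1      924  South      auto             929
2      237   Main      home             242
3      481  South  personal             486
4      700   Main      auto             705
5      258   Main   student             263
6      146   Main      home             151
7     1081   Main      auto            1086
8      921  South   student             926
9      902   Main      home             907
take first 8 rows:
   rate_bp branch   purpose  rate_bp_plus_5
0     1114   Main  personal            1119
1      924  South      auto             929
2      237   Main      home             242
3      481  South  personal             486
4      700   Main      auto             705
5      258   Main   student             263
6      146   Main      home             151
7     1081   Main      auto            1086
group by branch, sum of rate_bp_plus_5:
branch
Main     3566
South    1415
Name: rate_bp_plus_5, dtype: int64

3566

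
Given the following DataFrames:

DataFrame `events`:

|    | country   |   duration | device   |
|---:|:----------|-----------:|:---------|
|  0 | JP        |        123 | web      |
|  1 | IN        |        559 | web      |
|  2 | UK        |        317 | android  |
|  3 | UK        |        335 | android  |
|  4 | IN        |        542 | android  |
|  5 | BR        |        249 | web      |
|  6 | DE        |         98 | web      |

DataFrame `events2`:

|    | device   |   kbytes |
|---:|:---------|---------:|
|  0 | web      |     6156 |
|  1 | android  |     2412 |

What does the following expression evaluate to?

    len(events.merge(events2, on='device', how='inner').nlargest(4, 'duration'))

4

merge on 'device' (how='inner') → 7 rows:
  country  duration   device  kbytes
0      JP       123      web    6156
1      IN       559      web    6156
2      UK       317  android    2412
3      UK       335  android    2412
4      IN       542  android    2412
5      BR       249      web    6156
6      DE        98      web    6156
take 4 rows with largest duration:
  country  duration   device  kbytes
1      IN       559      web    6156
4      IN       542  android    2412
3      UK       335  android    2412
2      UK       317  android    2412
The number of rows is 4.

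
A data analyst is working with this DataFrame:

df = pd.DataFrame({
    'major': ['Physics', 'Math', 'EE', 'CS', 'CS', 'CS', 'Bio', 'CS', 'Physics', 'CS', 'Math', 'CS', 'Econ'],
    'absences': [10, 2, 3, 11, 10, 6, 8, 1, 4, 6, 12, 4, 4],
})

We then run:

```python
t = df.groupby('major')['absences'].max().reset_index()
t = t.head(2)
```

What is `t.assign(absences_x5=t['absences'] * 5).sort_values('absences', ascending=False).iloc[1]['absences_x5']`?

group by major, max of absences:
major
Bio         8
CS         11
EE          3
Econ        4
Math       12
Physics    10
Name: absences, dtype: int64
reset_index():
     major  absences
0      Bio         8
1       CS        11
2       EE         3
3     Econ         4
4     Math        12
5  Physics        10
take first 2 rows:
  major  absences
0   Bio         8
1    CS        11
add column absences_x5 = t['absences'] * 5:
  major  absences  absences_x5
0   Bio         8           40
1    CS        11           55
sort by absences descending:
  major  absences  absences_x5
1    CS        11           55
0   Bio         8           40

40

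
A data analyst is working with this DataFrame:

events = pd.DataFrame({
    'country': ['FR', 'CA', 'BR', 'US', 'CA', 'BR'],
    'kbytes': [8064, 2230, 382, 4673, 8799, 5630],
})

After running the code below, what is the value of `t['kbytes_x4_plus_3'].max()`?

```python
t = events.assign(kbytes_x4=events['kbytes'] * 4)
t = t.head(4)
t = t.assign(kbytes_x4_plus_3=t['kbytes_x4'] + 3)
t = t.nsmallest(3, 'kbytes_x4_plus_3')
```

add column kbytes_x4 = events['kbytes'] * 4:
  country  kbytes  kbytes_x4
0      FR    8064      32256
1      CA    2230       8920
2      BR     382       1528
3      US    4673      18692
4      CA    8799      35196
5      BR    5630      22520
take first 4 rows:
  country  kbytes  kbytes_x4
0      FR    8064      32256
1      CA    2230       8920
2      BR     382       1528
3      US    4673      18692
add column kbytes_x4_plus_3 = t['kbytes_x4'] + 3:
  country  kbytes  kbytes_x4  kbytes_x4_plus_3
0      FR    8064      32256             32259
1      CA    2230       8920              8923
2      BR     382       1528              1531
3      US    4673      18692             18695
take 3 rows with smallest kbytes_x4_plus_3:
  country  kbytes  kbytes_x4  kbytes_x4_plus_3
2      BR     382       1528              1531
1      CA    2230       8920              8923
3      US    4673      18692             18695

18695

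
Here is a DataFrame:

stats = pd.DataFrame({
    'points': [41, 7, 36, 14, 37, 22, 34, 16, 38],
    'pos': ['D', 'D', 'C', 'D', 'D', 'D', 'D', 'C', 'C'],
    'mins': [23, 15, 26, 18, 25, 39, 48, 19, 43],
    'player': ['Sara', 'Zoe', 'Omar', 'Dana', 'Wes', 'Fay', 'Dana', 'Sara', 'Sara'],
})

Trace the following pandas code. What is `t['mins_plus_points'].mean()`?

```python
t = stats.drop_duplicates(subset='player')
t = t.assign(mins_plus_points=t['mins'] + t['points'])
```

50.5

drop duplicate player (keep=first):
   points pos  mins player
0      41   D    23   Sara
1       7   D    15    Zoe
2      36   C    26   Omar
3      14   D    18   Dana
4      37   D    25    Wes
5      22   D    39    Fay
add column mins_plus_points = t['mins'] + t['points']:
   points pos  mins player  mins_plus_points
0      41   D    23   Sara                64
1       7   D    15    Zoe                22
2      36   C    26   Omar                62
3      14   D    18   Dana                32
4      37   D    25    Wes                62
5      22   D    39    Fay                61
Finally, mean of column 'mins_plus_points' = 50.5.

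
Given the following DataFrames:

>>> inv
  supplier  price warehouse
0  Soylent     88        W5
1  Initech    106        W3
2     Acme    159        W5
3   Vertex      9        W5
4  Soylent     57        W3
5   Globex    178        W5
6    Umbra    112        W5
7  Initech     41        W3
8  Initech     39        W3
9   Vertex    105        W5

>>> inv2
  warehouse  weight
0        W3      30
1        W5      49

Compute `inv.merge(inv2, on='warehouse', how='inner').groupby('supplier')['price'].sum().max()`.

merge on 'warehouse' (how='inner') → 10 rows:
  supplier  price warehouse  weight
0  Soylent     88        W5      49
1  Initech    106        W3      30
2     Acme    159        W5      49
3   Vertex      9        W5      49
4  Soylent     57        W3      30
5   Globex    178        W5      49
6    Umbra    112        W5      49
7  Initech     41        W3      30
8  Initech     39        W3      30
9   Vertex    105        W5      49
group by supplier, sum of price:
supplier
Acme       159
Globex     178
Initech    186
Soylent    145
Umbra      112
Vertex     114
Name: price, dtype: int64
The max of the resulting series is 186.

186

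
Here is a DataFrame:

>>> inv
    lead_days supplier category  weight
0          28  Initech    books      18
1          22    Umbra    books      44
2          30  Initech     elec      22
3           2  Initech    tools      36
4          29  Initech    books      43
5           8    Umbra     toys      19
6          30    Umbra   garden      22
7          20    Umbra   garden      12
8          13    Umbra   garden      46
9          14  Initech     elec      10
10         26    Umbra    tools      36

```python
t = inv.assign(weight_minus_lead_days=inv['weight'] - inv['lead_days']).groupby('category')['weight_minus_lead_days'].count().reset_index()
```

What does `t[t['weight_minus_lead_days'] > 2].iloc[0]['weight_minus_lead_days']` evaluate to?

3

add column weight_minus_lead_days = inv['weight'] - inv['lead_days']:
    lead_days supplier category  weight  weight_minus_lead_days
0          28  Initech    books      18                     -10
1          22    Umbra    books      44                      22
2          30  Initech     elec      22                      -8
3           2  Initech    tools      36                      34
4          29  Initech    books      43                      14
5           8    Umbra     toys      19                      11
6          30    Umbra   garden      22                      -8
7          20    Umbra   garden      12                      -8
8          13    Umbra   garden      46                      33
9          14  Initech     elec      10                      -4
10         26    Umbra    tools      36                      10
group by category, count of weight_minus_lead_days:
category
books     3
elec      2
garden    3
tools     2
toys      1
Name: weight_minus_lead_days, dtype: int64
reset_index():
  category  weight_minus_lead_days
0    books                       3
1     elec                       2
2   garden                       3
3    tools                       2
4     toys                       1
filter rows where weight_minus_lead_days > 2:
  category  weight_minus_lead_days
0    books                       3
2   garden                       3
The value at position 0, column 'weight_minus_lead_days' is 3.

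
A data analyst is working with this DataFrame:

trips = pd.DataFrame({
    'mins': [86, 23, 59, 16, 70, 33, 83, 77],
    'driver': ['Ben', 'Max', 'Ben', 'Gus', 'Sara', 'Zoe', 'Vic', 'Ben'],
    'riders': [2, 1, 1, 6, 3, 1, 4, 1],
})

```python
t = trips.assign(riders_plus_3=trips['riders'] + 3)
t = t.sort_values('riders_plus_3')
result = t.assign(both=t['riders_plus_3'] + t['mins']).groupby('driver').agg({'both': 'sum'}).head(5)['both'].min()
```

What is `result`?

25

add column riders_plus_3 = trips['riders'] + 3:
   mins driver  riders  riders_plus_3
0    86    Ben       2              5
1    23    Max       1              4
2    59    Ben       1              4
3    16    Gus       6              9
4    70   Sara       3              6
5    33    Zoe       1              4
6    83    Vic       4              7
7    77    Ben       1              4
sort by riders_plus_3:
   mins driver  riders  riders_plus_3
1    23    Max       1              4
2    59    Ben       1              4
5    33    Zoe       1              4
7    77    Ben       1              4
0    86    Ben       2              5
4    70   Sara       3              6
6    83    Vic       4              7
3    16    Gus       6              9
add column both = t['riders_plus_3'] + t['mins']:
   mins driver  riders  riders_plus_3  both
1    23    Max       1              4    27
2    59    Ben       1              4    63
5    33    Zoe       1              4    37
7    77    Ben       1              4    81
0    86    Ben       2              5    91
4    70   Sara       3              6    76
6    83    Vic       4              7    90
3    16    Gus       6              9    25
group by driver, sum of both:
        both
driver      
Ben      235
Gus       25
Max       27
Sara      76
Vic       90
Zoe       37
take first 5 rows:
        both
driver      
Ben      235
Gus       25
Max       27
Sara      76
Vic       90
The min of column 'both' is 25.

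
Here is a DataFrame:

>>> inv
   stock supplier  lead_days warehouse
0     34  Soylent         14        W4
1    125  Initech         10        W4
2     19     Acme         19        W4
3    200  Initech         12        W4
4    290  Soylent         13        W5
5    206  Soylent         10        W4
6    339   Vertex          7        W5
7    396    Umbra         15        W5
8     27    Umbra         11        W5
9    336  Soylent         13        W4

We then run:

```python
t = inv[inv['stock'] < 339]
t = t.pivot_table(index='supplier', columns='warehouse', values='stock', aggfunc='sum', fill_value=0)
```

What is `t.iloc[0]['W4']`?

19

filter rows where stock < 339:
   stock supplier  lead_days warehouse
0     34  Soylent         14        W4
1    125  Initech         10        W4
2     19     Acme         19        W4
3    200  Initech         12        W4
4    290  Soylent         13        W5
5    206  Soylent         10        W4
8     27    Umbra         11        W5
9    336  Soylent         13        W4
pivot: rows=supplier, cols=warehouse, sum(stock):
warehouse   W4   W5
supplier           
Acme        19    0
Initech    325    0
Soylent    576  290
Umbra        0   27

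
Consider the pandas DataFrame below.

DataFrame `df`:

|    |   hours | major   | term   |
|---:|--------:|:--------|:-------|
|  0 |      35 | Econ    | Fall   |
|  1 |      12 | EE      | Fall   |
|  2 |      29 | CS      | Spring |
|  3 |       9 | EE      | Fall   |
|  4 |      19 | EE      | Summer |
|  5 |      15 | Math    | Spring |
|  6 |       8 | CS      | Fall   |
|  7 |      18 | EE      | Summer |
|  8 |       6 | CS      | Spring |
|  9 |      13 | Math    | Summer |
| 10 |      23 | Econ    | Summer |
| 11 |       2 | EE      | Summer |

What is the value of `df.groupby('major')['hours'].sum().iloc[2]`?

58

group by major, sum of hours:
major
CS      43
EE      60
Econ    58
Math    28
Name: hours, dtype: int64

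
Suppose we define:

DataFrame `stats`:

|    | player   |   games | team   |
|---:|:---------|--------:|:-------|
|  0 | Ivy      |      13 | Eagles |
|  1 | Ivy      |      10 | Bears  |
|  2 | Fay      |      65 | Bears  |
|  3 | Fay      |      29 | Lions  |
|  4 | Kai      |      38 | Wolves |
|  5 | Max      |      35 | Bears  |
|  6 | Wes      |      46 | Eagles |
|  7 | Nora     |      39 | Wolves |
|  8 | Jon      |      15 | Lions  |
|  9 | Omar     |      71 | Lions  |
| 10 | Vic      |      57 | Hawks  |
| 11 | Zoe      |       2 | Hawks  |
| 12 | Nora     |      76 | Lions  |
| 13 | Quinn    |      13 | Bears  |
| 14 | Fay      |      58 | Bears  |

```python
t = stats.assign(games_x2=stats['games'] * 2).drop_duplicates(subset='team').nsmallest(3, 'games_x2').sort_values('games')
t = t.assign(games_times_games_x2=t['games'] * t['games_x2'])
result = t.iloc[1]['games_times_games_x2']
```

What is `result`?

add column games_x2 = stats['games'] * 2:
   player  games    team  games_x2
0     Ivy     13  Eagles        26
1     Ivy     10   Bears        20
2     Fay     65   Bears       130
3     Fay     29   Lions        58
4     Kai     38  Wolves        76
5     Max     35   Bears        70
6     Wes     46  Eagles        92
7    Nora     39  Wolves        78
8     Jon     15   Lions        30
9    Omar     71   Lions       142
10    Vic     57   Hawks       114
11    Zoe      2   Hawks         4
12   Nora     76   Lions       152
13  Quinn     13   Bears        26
14    Fay     58   Bears       116
drop duplicate team (keep=first):
   player  games    team  games_x2
0     Ivy     13  Eagles        26
1     Ivy     10   Bears        20
3     Fay     29   Lions        58
4     Kai     38  Wolves        76
10    Vic     57   Hawks       114
take 3 rows with smallest games_x2:
  player  games    team  games_x2
1    Ivy     10   Bears        20
0    Ivy     13  Eagles        26
3    Fay     29   Lions        58
sort by games:
  player  games    team  games_x2
1    Ivy     10   Bears        20
0    Ivy     13  Eagles        26
3    Fay     29   Lions        58
add column games_times_games_x2 = t['games'] * t['games_x2']:
  player  games    team  games_x2  games_times_games_x2
1    Ivy     10   Bears        20                   200
0    Ivy     13  Eagles        26                   338
3    Fay     29   Lions        58                  1682
The value at position 1, column 'games_times_games_x2' is 338.

338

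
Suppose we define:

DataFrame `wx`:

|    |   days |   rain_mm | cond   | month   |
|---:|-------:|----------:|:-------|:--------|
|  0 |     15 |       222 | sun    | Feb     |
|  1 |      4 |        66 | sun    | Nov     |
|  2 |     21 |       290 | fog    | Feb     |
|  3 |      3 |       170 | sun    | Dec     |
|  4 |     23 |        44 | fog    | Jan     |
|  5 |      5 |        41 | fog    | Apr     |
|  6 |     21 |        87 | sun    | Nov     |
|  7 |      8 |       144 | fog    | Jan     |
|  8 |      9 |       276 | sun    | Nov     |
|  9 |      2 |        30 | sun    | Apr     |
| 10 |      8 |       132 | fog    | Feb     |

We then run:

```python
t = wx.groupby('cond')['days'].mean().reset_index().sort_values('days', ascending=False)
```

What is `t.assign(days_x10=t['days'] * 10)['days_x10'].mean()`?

110.0

group by cond, mean of days:
cond
fog    13.0
sun     9.0
Name: days, dtype: float64
reset_index():
  cond  days
0  fog  13.0
1  sun   9.0
sort by days descending:
  cond  days
0  fog  13.0
1  sun   9.0
add column days_x10 = t['days'] * 10:
  cond  days  days_x10
0  fog  13.0     130.0
1  sun   9.0      90.0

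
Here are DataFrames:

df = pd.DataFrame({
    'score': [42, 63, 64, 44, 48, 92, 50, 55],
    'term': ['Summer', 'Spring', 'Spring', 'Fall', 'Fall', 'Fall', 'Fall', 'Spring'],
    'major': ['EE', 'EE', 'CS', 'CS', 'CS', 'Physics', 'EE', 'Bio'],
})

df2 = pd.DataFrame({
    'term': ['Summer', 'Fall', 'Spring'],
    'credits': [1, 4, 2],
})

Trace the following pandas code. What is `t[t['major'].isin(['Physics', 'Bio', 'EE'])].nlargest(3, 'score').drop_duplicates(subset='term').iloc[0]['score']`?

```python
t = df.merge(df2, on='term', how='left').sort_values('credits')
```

92

merge on 'term' (how='left') → 8 rows:
   score    term    major  credits
0     42  Summer       EE        1
1     63  Spring       EE        2
2     64  Spring       CS        2
3     44    Fall       CS        4
4     48    Fall       CS        4
5     92    Fall  Physics        4
6     50    Fall       EE        4
7     55  Spring      Bio        2
sort by credits:
   score    term    major  credits
0     42  Summer       EE        1
1     63  Spring       EE        2
2     64  Spring       CS        2
7     55  Spring      Bio        2
3     44    Fall       CS        4
4     48    Fall       CS        4
5     92    Fall  Physics        4
6     50    Fall       EE        4
filter rows where major in ['Physics', 'Bio', 'EE']:
   score    term    major  credits
0     42  Summer       EE        1
1     63  Spring       EE        2
7     55  Spring      Bio        2
5     92    Fall  Physics        4
6     50    Fall       EE        4
take 3 rows with largest score:
   score    term    major  credits
5     92    Fall  Physics        4
1     63  Spring       EE        2
7     55  Spring      Bio        2
drop duplicate term (keep=first):
   score    term    major  credits
5     92    Fall  Physics        4
1     63  Spring       EE        2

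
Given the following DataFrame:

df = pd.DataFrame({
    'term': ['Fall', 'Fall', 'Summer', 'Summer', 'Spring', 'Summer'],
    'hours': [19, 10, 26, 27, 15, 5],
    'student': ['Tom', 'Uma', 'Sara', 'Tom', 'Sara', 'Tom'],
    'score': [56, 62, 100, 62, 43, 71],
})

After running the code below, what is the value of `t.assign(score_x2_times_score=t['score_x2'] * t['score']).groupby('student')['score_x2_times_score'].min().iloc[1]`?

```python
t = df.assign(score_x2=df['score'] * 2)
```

6272

add column score_x2 = df['score'] * 2:
     term  hours student  score  score_x2
0    Fall     19     Tom     56       112
1    Fall     10     Uma     62       124
2  Summer     26    Sara    100       200
3  Summer     27     Tom     62       124
4  Spring     15    Sara     43        86
5  Summer      5     Tom     71       142
add column score_x2_times_score = t['score_x2'] * t['score']:
     term  hours student  score  score_x2  score_x2_times_score
0    Fall     19     Tom     56       112                  6272
1    Fall     10     Uma     62       124                  7688
2  Summer     26    Sara    100       200                 20000
3  Summer     27     Tom     62       124                  7688
4  Spring     15    Sara     43        86                  3698
5  Summer      5     Tom     71       142                 10082
group by student, min of score_x2_times_score:
student
Sara    3698
Tom     6272
Uma     7688
Name: score_x2_times_score, dtype: int64
Then the value at position 1: 6272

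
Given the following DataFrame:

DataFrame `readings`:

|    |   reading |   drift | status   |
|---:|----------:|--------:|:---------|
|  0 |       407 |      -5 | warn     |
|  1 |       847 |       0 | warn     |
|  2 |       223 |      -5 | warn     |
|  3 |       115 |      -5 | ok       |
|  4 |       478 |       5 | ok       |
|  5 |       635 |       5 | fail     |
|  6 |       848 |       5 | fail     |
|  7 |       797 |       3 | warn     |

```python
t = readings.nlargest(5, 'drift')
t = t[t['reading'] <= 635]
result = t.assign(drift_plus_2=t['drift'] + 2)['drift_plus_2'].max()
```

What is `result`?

take 5 rows with largest drift:
   reading  drift status
4      478      5     ok
5      635      5   fail
6      848      5   fail
7      797      3   warn
1      847      0   warn
filter rows where reading <= 635:
   reading  drift status
4      478      5     ok
5      635      5   fail
add column drift_plus_2 = t['drift'] + 2:
   reading  drift status  drift_plus_2
4      478      5     ok             7
5      635      5   fail             7
Taking the max of column 'drift_plus_2' gives 7.

7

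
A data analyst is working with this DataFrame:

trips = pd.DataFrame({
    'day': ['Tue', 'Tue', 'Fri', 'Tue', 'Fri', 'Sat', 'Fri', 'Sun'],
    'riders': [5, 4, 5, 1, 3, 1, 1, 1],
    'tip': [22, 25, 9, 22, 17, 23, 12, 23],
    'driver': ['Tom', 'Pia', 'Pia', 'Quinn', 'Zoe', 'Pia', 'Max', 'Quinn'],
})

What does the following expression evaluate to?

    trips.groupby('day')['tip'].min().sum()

77

group by day, min of tip:
day
Fri     9
Sat    23
Sun    23
Tue    22
Name: tip, dtype: int64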